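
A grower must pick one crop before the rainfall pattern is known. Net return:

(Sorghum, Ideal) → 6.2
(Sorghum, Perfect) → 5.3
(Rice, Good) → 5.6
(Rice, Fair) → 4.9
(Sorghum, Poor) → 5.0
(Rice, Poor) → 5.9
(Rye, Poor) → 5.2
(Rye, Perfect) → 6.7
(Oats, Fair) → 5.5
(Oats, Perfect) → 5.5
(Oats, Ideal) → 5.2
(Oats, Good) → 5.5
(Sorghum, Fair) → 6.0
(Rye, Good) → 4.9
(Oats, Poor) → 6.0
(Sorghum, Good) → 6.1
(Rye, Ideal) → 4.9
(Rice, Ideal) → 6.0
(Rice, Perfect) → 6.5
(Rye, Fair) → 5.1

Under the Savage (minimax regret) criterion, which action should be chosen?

Column bests: Poor=6.0, Fair=6.0, Good=6.1, Ideal=6.2, Perfect=6.7.
Rice regrets: 0.1, 1.1, 0.5, 0.2, 0.2 → max 1.1
Oats regrets: 0.0, 0.5, 0.6, 1.0, 1.2 → max 1.2
Rye regrets: 0.8, 0.9, 1.2, 1.3, 0.0 → max 1.3
Sorghum regrets: 1.0, 0.0, 0.0, 0.0, 1.4 → max 1.4
Smallest max regret = 1.1 → Rice.

Rice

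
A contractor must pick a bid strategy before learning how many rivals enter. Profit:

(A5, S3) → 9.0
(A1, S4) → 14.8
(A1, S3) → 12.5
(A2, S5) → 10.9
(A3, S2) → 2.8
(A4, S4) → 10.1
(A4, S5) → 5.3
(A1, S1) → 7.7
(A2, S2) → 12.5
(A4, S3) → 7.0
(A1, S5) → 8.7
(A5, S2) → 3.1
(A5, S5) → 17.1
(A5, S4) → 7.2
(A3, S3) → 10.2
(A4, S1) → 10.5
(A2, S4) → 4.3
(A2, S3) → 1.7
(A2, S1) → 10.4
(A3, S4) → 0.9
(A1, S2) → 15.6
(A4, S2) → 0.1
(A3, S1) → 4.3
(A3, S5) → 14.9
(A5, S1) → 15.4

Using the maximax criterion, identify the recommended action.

A5

Row maxima: A1=15.6, A2=12.5, A3=14.9, A4=10.5, A5=17.1
Best best-case = 17.1 → A5.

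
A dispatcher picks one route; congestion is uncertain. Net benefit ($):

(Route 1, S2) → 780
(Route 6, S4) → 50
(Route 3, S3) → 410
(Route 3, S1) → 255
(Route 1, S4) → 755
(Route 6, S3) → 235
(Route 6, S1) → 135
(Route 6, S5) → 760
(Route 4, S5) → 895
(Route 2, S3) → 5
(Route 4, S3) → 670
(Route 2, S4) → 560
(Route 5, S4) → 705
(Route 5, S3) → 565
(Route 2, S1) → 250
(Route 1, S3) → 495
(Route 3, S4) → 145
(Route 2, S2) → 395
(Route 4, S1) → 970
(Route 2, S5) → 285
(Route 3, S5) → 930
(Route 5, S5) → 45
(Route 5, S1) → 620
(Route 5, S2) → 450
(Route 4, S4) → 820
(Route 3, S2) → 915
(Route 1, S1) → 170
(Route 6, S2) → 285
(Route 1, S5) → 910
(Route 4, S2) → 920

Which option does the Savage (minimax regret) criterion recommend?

Route 4

Column bests: S1=970, S2=920, S3=670, S4=820, S5=930.
Route 1 regrets: 800, 140, 175, 65, 20 → max 800
Route 2 regrets: 720, 525, 665, 260, 645 → max 720
Route 3 regrets: 715, 5, 260, 675, 0 → max 715
Route 4 regrets: 0, 0, 0, 0, 35 → max 35
Route 5 regrets: 350, 470, 105, 115, 885 → max 885
Route 6 regrets: 835, 635, 435, 770, 170 → max 835
Smallest max regret = 35 → Route 4.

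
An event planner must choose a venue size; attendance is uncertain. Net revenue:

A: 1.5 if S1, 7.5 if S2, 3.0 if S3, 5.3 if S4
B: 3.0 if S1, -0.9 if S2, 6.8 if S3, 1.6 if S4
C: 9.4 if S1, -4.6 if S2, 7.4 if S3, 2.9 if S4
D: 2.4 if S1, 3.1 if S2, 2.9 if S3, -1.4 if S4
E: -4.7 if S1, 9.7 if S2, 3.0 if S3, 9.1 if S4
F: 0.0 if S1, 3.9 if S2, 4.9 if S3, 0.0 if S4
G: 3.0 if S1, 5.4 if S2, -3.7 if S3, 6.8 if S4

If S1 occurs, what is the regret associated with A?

7.9

Best payoff under S1 is 9.4.
Regret = 9.4 − 1.5 = 7.9.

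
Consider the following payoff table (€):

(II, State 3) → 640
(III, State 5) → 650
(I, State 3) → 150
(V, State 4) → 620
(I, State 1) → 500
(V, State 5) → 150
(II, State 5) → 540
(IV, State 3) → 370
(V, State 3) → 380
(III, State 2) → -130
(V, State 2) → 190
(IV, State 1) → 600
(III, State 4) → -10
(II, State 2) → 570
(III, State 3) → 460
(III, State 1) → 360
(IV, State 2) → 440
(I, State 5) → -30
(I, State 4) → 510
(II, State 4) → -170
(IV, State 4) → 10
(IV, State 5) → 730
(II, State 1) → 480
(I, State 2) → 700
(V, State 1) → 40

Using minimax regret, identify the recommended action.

V

Column bests: State 1=600, State 2=700, State 3=640, State 4=620, State 5=730.
I regrets: 100, 0, 490, 110, 760 → max 760
II regrets: 120, 130, 0, 790, 190 → max 790
III regrets: 240, 830, 180, 630, 80 → max 830
IV regrets: 0, 260, 270, 610, 0 → max 610
V regrets: 560, 510, 260, 0, 580 → max 580
Smallest max regret = 580 → V.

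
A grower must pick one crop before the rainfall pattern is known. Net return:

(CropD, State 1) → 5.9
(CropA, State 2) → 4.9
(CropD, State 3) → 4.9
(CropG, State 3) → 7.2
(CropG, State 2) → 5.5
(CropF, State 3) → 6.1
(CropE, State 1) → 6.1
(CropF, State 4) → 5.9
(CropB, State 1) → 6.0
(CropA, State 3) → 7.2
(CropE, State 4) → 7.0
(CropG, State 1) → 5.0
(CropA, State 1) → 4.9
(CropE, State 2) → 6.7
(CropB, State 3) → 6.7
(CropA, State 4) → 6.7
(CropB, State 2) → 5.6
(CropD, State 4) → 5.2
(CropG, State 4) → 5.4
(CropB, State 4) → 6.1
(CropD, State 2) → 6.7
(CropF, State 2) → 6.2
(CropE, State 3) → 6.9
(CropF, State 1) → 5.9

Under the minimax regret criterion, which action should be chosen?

Column bests: State 1=6.1, State 2=6.7, State 3=7.2, State 4=7.0.
CropF regrets: 0.2, 0.5, 1.1, 1.1 → max 1.1
CropB regrets: 0.1, 1.1, 0.5, 0.9 → max 1.1
CropD regrets: 0.2, 0.0, 2.3, 1.8 → max 2.3
CropA regrets: 1.2, 1.8, 0.0, 0.3 → max 1.8
CropG regrets: 1.1, 1.2, 0.0, 1.6 → max 1.6
CropE regrets: 0.0, 0.0, 0.3, 0.0 → max 0.3
Smallest max regret = 0.3 → CropE.

CropE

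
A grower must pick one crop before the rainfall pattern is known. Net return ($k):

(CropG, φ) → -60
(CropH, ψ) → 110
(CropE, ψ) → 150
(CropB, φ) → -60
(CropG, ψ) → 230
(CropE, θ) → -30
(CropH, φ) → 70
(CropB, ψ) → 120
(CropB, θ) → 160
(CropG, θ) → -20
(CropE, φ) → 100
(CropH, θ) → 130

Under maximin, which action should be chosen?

CropH

Row minima: CropB=-60, CropE=-30, CropH=70, CropG=-60
Best worst-case = 70 → CropH.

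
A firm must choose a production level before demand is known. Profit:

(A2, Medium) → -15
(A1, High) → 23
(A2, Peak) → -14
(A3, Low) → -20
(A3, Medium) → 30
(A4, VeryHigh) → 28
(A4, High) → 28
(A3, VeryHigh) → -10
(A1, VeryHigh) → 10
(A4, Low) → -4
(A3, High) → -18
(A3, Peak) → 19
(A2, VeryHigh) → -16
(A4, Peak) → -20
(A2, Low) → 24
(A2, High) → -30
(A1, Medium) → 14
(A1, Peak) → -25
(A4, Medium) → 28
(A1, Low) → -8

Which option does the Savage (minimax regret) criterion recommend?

Column bests: Low=24, Medium=30, High=28, VeryHigh=28, Peak=19.
A1 regrets: 32, 16, 5, 18, 44 → max 44
A2 regrets: 0, 45, 58, 44, 33 → max 58
A3 regrets: 44, 0, 46, 38, 0 → max 46
A4 regrets: 28, 2, 0, 0, 39 → max 39
Smallest max regret = 39 → A4.

A4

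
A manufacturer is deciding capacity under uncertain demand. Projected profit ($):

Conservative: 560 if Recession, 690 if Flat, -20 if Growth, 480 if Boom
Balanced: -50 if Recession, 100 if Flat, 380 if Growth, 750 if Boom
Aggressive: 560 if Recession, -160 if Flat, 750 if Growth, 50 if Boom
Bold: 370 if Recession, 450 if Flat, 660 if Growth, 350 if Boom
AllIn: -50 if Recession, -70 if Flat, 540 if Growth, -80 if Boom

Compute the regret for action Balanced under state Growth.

370

Best payoff under Growth is 750.
Regret = 750 − 380 = 370.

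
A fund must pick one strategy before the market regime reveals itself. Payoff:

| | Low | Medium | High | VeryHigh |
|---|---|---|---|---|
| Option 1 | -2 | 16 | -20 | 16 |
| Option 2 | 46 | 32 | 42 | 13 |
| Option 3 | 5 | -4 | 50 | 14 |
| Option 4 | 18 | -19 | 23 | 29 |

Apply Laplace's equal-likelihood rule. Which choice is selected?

Option 2

Row averages: Option 1=2.5, Option 2=33.25, Option 3=16.25, Option 4=12.75
Highest average = 33.25 → Option 2.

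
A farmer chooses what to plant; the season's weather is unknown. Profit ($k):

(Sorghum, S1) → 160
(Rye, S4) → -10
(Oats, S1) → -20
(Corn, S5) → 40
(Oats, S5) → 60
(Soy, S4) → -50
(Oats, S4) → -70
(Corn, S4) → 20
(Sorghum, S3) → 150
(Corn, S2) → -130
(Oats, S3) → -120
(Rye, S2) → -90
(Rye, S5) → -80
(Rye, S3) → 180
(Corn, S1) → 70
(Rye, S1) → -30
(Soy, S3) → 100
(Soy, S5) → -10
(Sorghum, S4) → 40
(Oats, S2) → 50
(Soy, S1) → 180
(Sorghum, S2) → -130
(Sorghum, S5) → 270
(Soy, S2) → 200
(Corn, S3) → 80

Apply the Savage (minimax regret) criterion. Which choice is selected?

Soy

Column bests: S1=180, S2=200, S3=180, S4=40, S5=270.
Corn regrets: 110, 330, 100, 20, 230 → max 330
Rye regrets: 210, 290, 0, 50, 350 → max 350
Soy regrets: 0, 0, 80, 90, 280 → max 280
Sorghum regrets: 20, 330, 30, 0, 0 → max 330
Oats regrets: 200, 150, 300, 110, 210 → max 300
Smallest max regret = 280 → Soy.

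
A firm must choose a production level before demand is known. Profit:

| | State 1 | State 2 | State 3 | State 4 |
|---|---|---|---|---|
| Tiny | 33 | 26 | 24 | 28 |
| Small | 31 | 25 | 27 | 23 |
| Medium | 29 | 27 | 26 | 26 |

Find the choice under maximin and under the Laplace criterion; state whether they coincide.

Row minima: Tiny=24, Small=23, Medium=26
Best worst-case = 26 → Medium.
Row averages: Tiny=27.75, Small=26.5, Medium=27
Highest average = 27.75 → Tiny.

maximin → Medium; laplace → Tiny (disagree)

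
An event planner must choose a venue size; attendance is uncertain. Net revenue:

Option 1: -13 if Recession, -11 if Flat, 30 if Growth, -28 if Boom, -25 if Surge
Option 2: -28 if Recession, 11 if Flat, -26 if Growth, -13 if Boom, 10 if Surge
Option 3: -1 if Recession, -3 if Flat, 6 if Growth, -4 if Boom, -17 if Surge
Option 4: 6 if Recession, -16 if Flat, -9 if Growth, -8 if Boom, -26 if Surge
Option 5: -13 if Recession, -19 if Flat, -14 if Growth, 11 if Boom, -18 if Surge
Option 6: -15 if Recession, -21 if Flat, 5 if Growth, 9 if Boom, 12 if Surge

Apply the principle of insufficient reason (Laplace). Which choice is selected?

Option 6

Row averages: Option 1=-9.4, Option 2=-9.2, Option 3=-3.8, Option 4=-10.6, Option 5=-10.6, Option 6=-2
Highest average = -2 → Option 6.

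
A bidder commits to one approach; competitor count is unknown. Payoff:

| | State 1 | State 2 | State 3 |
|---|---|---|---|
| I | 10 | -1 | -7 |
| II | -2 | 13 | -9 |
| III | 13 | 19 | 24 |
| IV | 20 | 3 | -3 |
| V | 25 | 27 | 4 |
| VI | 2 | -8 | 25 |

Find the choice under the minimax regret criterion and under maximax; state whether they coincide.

Column bests: State 1=25, State 2=27, State 3=25.
I regrets: 15, 28, 32 → max 32
II regrets: 27, 14, 34 → max 34
III regrets: 12, 8, 1 → max 12
IV regrets: 5, 24, 28 → max 28
V regrets: 0, 0, 21 → max 21
VI regrets: 23, 35, 0 → max 35
Smallest max regret = 12 → III.
Row maxima: I=10, II=13, III=24, IV=20, V=27, VI=25
Best best-case = 27 → V.

minimax regret → III; maximax → V (disagree)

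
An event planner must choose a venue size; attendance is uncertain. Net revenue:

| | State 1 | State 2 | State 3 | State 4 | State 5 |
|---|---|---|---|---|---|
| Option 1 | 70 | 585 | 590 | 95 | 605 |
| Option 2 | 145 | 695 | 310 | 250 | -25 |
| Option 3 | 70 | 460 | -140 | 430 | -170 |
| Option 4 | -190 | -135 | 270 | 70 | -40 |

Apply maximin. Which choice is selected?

Option 1

Row minima: Option 1=70, Option 2=-25, Option 3=-170, Option 4=-190
Best worst-case = 70 → Option 1.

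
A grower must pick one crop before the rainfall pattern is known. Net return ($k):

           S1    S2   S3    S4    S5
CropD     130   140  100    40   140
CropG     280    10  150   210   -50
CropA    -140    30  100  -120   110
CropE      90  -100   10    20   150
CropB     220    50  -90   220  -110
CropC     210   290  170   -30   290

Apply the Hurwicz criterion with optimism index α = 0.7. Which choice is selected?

CropD: 0.7·140 + 0.3·40 = 110
CropG: 0.7·280 + 0.3·(-50) = 181
CropA: 0.7·110 + 0.3·(-140) = 35
CropE: 0.7·150 + 0.3·(-100) = 75
CropB: 0.7·220 + 0.3·(-110) = 121
CropC: 0.7·290 + 0.3·(-30) = 194
Highest Hurwicz score = 194 → CropC.

CropC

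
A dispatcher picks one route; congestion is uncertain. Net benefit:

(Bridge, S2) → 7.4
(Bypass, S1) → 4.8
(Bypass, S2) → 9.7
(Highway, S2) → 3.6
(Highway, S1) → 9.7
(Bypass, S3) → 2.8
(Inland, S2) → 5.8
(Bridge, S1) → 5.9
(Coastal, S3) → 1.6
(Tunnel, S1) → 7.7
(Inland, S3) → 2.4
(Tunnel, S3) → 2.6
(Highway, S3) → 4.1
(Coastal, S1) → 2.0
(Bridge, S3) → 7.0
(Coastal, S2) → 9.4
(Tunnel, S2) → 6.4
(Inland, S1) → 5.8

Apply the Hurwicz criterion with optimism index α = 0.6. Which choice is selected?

Coastal: 0.6·9.4 + 0.4·1.6 = 6.28
Highway: 0.6·9.7 + 0.4·3.6 = 7.26
Bypass: 0.6·9.7 + 0.4·2.8 = 6.94
Bridge: 0.6·7.4 + 0.4·5.9 = 6.8
Tunnel: 0.6·7.7 + 0.4·2.6 = 5.66
Inland: 0.6·5.8 + 0.4·2.4 = 4.44
Highest Hurwicz score = 7.26 → Highway.

Highway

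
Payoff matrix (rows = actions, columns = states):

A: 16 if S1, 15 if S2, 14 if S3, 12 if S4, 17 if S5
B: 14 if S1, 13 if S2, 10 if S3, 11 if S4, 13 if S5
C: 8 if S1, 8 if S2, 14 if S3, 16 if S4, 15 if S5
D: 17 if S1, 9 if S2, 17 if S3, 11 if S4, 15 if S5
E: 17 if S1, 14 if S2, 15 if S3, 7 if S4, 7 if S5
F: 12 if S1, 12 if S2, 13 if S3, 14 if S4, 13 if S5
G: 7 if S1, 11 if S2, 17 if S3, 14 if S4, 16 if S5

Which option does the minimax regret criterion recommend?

Column bests: S1=17, S2=15, S3=17, S4=16, S5=17.
A regrets: 1, 0, 3, 4, 0 → max 4
B regrets: 3, 2, 7, 5, 4 → max 7
C regrets: 9, 7, 3, 0, 2 → max 9
D regrets: 0, 6, 0, 5, 2 → max 6
E regrets: 0, 1, 2, 9, 10 → max 10
F regrets: 5, 3, 4, 2, 4 → max 5
G regrets: 10, 4, 0, 2, 1 → max 10
Smallest max regret = 4 → A.

A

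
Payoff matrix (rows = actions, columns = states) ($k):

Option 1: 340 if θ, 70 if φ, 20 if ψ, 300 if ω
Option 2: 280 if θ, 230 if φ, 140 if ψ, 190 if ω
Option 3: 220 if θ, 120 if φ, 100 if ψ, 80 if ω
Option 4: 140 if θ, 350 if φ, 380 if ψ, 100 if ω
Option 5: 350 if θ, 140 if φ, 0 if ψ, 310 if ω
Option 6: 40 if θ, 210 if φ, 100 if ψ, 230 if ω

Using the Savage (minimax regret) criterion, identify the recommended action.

Column bests: θ=350, φ=350, ψ=380, ω=310.
Option 1 regrets: 10, 280, 360, 10 → max 360
Option 2 regrets: 70, 120, 240, 120 → max 240
Option 3 regrets: 130, 230, 280, 230 → max 280
Option 4 regrets: 210, 0, 0, 210 → max 210
Option 5 regrets: 0, 210, 380, 0 → max 380
Option 6 regrets: 310, 140, 280, 80 → max 310
Smallest max regret = 210 → Option 4.

Option 4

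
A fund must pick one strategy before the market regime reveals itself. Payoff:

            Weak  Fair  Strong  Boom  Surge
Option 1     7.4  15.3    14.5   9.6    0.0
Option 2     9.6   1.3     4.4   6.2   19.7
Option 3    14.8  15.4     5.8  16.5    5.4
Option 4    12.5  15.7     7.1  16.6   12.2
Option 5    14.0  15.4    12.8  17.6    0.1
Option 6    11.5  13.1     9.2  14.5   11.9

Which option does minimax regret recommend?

Column bests: Weak=14.8, Fair=15.7, Strong=14.5, Boom=17.6, Surge=19.7.
Option 1 regrets: 7.4, 0.4, 0.0, 8.0, 19.7 → max 19.7
Option 2 regrets: 5.2, 14.4, 10.1, 11.4, 0.0 → max 14.4
Option 3 regrets: 0.0, 0.3, 8.7, 1.1, 14.3 → max 14.3
Option 4 regrets: 2.3, 0.0, 7.4, 1.0, 7.5 → max 7.5
Option 5 regrets: 0.8, 0.3, 1.7, 0.0, 19.6 → max 19.6
Option 6 regrets: 3.3, 2.6, 5.3, 3.1, 7.8 → max 7.8
Smallest max regret = 7.5 → Option 4.

Option 4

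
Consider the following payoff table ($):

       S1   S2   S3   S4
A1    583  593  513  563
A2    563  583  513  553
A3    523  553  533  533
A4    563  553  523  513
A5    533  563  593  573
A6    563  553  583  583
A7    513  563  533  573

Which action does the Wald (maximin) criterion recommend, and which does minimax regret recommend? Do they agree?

Row minima: A1=513, A2=513, A3=523, A4=513, A5=533, A6=553, A7=513
Best worst-case = 553 → A6.
Column bests: S1=583, S2=593, S3=593, S4=583.
A1 regrets: 0, 0, 80, 20 → max 80
A2 regrets: 20, 10, 80, 30 → max 80
A3 regrets: 60, 40, 60, 50 → max 60
A4 regrets: 20, 40, 70, 70 → max 70
A5 regrets: 50, 30, 0, 10 → max 50
A6 regrets: 20, 40, 10, 0 → max 40
A7 regrets: 70, 30, 60, 10 → max 70
Smallest max regret = 40 → A6.

maximin → A6; minimax regret → A6 (agree)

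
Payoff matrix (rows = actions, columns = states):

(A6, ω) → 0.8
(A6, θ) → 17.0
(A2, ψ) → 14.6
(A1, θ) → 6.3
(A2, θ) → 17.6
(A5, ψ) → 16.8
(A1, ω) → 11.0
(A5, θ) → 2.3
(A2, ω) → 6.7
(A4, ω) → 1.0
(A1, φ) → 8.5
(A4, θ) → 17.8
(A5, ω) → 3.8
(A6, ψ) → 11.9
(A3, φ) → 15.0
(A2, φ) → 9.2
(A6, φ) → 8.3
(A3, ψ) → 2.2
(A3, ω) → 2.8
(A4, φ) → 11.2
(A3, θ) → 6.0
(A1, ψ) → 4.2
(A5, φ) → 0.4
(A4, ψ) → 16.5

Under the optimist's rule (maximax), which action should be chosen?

A4

Row maxima: A1=11.0, A2=17.6, A3=15.0, A4=17.8, A5=16.8, A6=17.0
Best best-case = 17.8 → A4.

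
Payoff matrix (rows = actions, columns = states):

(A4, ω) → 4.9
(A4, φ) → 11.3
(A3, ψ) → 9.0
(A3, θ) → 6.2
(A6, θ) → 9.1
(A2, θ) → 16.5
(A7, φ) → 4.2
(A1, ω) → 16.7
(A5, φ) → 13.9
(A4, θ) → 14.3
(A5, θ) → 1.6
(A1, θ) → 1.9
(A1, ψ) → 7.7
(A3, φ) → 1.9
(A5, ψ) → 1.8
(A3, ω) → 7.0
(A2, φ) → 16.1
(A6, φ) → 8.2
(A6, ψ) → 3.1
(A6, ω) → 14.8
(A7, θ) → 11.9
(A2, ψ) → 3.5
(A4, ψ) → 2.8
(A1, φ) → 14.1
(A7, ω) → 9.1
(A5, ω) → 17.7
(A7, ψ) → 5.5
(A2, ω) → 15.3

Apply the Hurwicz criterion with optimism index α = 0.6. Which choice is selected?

A2

A1: 0.6·16.7 + 0.4·1.9 = 10.78
A2: 0.6·16.5 + 0.4·3.5 = 11.3
A3: 0.6·9.0 + 0.4·1.9 = 6.16
A4: 0.6·14.3 + 0.4·2.8 = 9.7
A5: 0.6·17.7 + 0.4·1.6 = 11.26
A6: 0.6·14.8 + 0.4·3.1 = 10.12
A7: 0.6·11.9 + 0.4·4.2 = 8.82
Highest Hurwicz score = 11.3 → A2.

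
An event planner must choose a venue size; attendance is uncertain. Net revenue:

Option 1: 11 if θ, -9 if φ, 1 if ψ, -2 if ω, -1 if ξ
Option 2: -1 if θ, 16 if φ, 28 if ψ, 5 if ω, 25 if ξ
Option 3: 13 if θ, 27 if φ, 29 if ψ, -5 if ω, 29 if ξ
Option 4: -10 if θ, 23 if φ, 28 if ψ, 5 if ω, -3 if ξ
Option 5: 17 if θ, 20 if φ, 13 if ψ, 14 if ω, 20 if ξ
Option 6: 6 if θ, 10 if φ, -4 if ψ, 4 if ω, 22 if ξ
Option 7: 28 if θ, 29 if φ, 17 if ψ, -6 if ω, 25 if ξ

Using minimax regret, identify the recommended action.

Column bests: θ=28, φ=29, ψ=29, ω=14, ξ=29.
Option 1 regrets: 17, 38, 28, 16, 30 → max 38
Option 2 regrets: 29, 13, 1, 9, 4 → max 29
Option 3 regrets: 15, 2, 0, 19, 0 → max 19
Option 4 regrets: 38, 6, 1, 9, 32 → max 38
Option 5 regrets: 11, 9, 16, 0, 9 → max 16
Option 6 regrets: 22, 19, 33, 10, 7 → max 33
Option 7 regrets: 0, 0, 12, 20, 4 → max 20
Smallest max regret = 16 → Option 5.

Option 5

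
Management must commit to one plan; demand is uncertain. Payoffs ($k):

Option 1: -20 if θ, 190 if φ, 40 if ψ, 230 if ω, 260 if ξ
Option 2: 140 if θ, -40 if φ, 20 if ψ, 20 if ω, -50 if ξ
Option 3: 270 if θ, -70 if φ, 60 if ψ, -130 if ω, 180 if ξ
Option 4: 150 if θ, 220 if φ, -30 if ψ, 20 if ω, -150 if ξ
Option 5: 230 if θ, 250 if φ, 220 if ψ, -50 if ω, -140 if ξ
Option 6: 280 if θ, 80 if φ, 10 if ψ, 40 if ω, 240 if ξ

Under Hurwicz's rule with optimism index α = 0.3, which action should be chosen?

Option 6

Option 1: 0.3·260 + 0.7·(-20) = 64
Option 2: 0.3·140 + 0.7·(-50) = 7
Option 3: 0.3·270 + 0.7·(-130) = -10
Option 4: 0.3·220 + 0.7·(-150) = -39
Option 5: 0.3·250 + 0.7·(-140) = -23
Option 6: 0.3·280 + 0.7·10 = 91
Highest Hurwicz score = 91 → Option 6.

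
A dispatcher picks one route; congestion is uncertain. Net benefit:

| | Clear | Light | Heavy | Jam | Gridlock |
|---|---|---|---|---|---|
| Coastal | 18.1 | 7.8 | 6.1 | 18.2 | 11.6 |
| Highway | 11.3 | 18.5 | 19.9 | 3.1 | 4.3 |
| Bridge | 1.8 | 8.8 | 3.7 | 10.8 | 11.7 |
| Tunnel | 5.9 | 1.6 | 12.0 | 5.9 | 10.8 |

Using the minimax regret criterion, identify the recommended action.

Column bests: Clear=18.1, Light=18.5, Heavy=19.9, Jam=18.2, Gridlock=11.7.
Coastal regrets: 0.0, 10.7, 13.8, 0.0, 0.1 → max 13.8
Highway regrets: 6.8, 0.0, 0.0, 15.1, 7.4 → max 15.1
Bridge regrets: 16.3, 9.7, 16.2, 7.4, 0.0 → max 16.3
Tunnel regrets: 12.2, 16.9, 7.9, 12.3, 0.9 → max 16.9
Smallest max regret = 13.8 → Coastal.

Coastal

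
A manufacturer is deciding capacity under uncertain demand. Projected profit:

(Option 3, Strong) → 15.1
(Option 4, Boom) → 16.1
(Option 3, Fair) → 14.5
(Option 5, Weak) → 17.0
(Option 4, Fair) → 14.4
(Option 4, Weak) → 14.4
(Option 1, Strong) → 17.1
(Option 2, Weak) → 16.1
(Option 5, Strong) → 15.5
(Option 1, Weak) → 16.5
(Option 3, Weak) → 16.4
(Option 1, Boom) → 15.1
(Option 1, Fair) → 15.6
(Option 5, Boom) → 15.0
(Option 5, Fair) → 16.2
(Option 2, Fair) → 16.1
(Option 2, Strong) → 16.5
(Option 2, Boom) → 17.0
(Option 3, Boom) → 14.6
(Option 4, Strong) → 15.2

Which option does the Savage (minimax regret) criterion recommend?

Column bests: Weak=17.0, Fair=16.2, Strong=17.1, Boom=17.0.
Option 1 regrets: 0.5, 0.6, 0.0, 1.9 → max 1.9
Option 2 regrets: 0.9, 0.1, 0.6, 0.0 → max 0.9
Option 3 regrets: 0.6, 1.7, 2.0, 2.4 → max 2.4
Option 4 regrets: 2.6, 1.8, 1.9, 0.9 → max 2.6
Option 5 regrets: 0.0, 0.0, 1.6, 2.0 → max 2.0
Smallest max regret = 0.9 → Option 2.

Option 2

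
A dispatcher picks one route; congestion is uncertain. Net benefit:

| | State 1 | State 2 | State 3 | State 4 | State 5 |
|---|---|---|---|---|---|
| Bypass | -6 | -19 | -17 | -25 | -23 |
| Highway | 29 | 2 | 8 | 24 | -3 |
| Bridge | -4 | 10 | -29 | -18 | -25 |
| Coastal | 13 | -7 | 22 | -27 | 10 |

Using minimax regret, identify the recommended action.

Column bests: State 1=29, State 2=10, State 3=22, State 4=24, State 5=10.
Bypass regrets: 35, 29, 39, 49, 33 → max 49
Highway regrets: 0, 8, 14, 0, 13 → max 14
Bridge regrets: 33, 0, 51, 42, 35 → max 51
Coastal regrets: 16, 17, 0, 51, 0 → max 51
Smallest max regret = 14 → Highway.

Highway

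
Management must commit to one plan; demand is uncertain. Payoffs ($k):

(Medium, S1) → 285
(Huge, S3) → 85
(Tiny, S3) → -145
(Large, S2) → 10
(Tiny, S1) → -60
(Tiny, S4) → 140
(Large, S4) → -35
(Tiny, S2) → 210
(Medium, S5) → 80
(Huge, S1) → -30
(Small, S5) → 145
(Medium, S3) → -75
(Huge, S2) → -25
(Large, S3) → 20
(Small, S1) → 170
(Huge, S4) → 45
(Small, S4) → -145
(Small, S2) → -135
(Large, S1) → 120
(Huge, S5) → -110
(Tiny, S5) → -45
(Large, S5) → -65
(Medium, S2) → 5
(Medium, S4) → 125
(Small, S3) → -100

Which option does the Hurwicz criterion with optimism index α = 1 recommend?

Tiny: 1·210 + 0·(-145) = 210
Small: 1·170 + 0·(-145) = 170
Medium: 1·285 + 0·(-75) = 285
Large: 1·120 + 0·(-65) = 120
Huge: 1·85 + 0·(-110) = 85
Highest Hurwicz score = 285 → Medium.

Medium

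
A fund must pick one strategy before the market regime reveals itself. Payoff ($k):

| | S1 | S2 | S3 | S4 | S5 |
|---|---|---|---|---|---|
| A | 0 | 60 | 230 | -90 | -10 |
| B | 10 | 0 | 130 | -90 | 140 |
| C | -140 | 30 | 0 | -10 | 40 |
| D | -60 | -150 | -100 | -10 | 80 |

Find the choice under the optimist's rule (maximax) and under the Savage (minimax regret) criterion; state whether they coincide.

Row maxima: A=230, B=140, C=40, D=80
Best best-case = 230 → A.
Column bests: S1=10, S2=60, S3=230, S4=-10, S5=140.
A regrets: 10, 0, 0, 80, 150 → max 150
B regrets: 0, 60, 100, 80, 0 → max 100
C regrets: 150, 30, 230, 0, 100 → max 230
D regrets: 70, 210, 330, 0, 60 → max 330
Smallest max regret = 100 → B.

maximax → A; minimax regret → B (disagree)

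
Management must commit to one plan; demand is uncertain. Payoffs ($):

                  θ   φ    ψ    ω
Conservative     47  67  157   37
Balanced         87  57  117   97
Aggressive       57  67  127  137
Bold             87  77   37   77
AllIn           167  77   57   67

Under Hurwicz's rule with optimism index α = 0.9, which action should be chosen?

AllIn

Conservative: 0.9·157 + 0.1·37 = 145
Balanced: 0.9·117 + 0.1·57 = 111
Aggressive: 0.9·137 + 0.1·57 = 129
Bold: 0.9·87 + 0.1·37 = 82
AllIn: 0.9·167 + 0.1·57 = 156
Highest Hurwicz score = 156 → AllIn.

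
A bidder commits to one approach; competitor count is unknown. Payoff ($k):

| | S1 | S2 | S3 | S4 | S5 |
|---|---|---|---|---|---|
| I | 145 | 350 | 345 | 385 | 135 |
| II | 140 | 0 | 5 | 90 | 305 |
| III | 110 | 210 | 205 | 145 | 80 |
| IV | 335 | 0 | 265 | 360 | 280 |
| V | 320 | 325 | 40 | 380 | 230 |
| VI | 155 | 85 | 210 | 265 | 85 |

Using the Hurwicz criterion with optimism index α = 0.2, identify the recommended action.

I: 0.2·385 + 0.8·135 = 185
II: 0.2·305 + 0.8·0 = 61
III: 0.2·210 + 0.8·80 = 106
IV: 0.2·360 + 0.8·0 = 72
V: 0.2·380 + 0.8·40 = 108
VI: 0.2·265 + 0.8·85 = 121
Highest Hurwicz score = 185 → I.

I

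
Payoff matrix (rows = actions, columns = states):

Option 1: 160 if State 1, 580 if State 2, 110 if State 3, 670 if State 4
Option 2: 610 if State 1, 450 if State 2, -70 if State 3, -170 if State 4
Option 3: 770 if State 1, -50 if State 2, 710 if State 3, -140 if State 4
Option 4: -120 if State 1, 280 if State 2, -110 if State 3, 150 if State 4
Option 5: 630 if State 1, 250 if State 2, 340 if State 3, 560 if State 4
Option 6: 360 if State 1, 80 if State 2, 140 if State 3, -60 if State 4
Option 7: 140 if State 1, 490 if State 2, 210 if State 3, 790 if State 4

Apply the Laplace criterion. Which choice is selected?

Option 5

Row averages: Option 1=380, Option 2=205, Option 3=322.5, Option 4=50, Option 5=445, Option 6=130, Option 7=407.5
Highest average = 445 → Option 5.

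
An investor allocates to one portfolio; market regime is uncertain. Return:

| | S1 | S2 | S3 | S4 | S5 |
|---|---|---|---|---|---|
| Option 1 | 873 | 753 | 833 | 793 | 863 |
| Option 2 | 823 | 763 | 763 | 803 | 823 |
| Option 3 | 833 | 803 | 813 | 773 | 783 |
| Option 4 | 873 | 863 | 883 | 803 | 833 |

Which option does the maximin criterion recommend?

Row minima: Option 1=753, Option 2=763, Option 3=773, Option 4=803
Best worst-case = 803 → Option 4.

Option 4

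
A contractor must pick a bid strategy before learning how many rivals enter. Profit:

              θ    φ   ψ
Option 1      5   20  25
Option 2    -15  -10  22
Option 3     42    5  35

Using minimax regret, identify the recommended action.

Option 3

Column bests: θ=42, φ=20, ψ=35.
Option 1 regrets: 37, 0, 10 → max 37
Option 2 regrets: 57, 30, 13 → max 57
Option 3 regrets: 0, 15, 0 → max 15
Smallest max regret = 15 → Option 3.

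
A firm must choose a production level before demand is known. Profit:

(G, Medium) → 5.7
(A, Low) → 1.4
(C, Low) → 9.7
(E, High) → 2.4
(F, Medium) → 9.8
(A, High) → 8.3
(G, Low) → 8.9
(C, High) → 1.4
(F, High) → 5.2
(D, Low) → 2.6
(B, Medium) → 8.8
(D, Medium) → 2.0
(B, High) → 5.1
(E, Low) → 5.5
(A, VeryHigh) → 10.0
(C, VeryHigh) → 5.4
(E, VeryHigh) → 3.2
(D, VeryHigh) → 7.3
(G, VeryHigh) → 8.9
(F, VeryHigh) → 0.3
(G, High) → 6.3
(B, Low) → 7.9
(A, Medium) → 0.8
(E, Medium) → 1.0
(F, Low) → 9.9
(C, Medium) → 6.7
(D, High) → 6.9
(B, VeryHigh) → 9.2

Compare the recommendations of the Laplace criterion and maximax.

Row averages: A=5.125, B=7.75, C=5.8, D=4.7, E=3.025, F=6.3, G=7.45
Highest average = 7.75 → B.
Row maxima: A=10.0, B=9.2, C=9.7, D=7.3, E=5.5, F=9.9, G=8.9
Best best-case = 10.0 → A.

laplace → B; maximax → A (disagree)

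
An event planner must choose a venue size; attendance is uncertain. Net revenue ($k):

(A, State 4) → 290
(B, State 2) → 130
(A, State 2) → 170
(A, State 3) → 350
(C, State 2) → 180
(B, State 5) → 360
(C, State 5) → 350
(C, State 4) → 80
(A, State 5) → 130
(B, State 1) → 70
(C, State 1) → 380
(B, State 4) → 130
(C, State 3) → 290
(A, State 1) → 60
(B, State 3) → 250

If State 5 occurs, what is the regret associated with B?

Best payoff under State 5 is 360.
Regret = 360 − 360 = 0.

0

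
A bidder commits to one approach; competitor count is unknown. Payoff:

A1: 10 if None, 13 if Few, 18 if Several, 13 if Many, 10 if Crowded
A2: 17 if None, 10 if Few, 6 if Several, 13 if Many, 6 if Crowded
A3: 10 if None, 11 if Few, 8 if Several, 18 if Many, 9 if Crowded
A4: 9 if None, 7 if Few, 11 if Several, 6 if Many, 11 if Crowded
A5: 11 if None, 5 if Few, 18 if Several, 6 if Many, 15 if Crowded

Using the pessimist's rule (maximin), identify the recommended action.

Row minima: A1=10, A2=6, A3=8, A4=6, A5=5
Best worst-case = 10 → A1.

A1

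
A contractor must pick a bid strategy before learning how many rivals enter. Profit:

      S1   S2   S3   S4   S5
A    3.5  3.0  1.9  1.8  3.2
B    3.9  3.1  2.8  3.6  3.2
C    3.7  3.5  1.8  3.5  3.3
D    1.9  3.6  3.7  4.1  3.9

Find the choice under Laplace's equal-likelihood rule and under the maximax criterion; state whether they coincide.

laplace → D; maximax → D (agree)

Row averages: A=2.68, B=3.32, C=3.16, D=3.44
Highest average = 3.44 → D.
Row maxima: A=3.5, B=3.9, C=3.7, D=4.1
Best best-case = 4.1 → D.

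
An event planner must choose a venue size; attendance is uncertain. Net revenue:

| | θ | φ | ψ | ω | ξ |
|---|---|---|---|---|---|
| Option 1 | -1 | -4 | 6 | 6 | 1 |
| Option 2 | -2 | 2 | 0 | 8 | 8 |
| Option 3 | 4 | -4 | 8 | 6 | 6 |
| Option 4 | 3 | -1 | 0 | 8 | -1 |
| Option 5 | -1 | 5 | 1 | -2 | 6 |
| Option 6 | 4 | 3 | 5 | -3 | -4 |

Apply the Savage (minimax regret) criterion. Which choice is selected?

Column bests: θ=4, φ=5, ψ=8, ω=8, ξ=8.
Option 1 regrets: 5, 9, 2, 2, 7 → max 9
Option 2 regrets: 6, 3, 8, 0, 0 → max 8
Option 3 regrets: 0, 9, 0, 2, 2 → max 9
Option 4 regrets: 1, 6, 8, 0, 9 → max 9
Option 5 regrets: 5, 0, 7, 10, 2 → max 10
Option 6 regrets: 0, 2, 3, 11, 12 → max 12
Smallest max regret = 8 → Option 2.

Option 2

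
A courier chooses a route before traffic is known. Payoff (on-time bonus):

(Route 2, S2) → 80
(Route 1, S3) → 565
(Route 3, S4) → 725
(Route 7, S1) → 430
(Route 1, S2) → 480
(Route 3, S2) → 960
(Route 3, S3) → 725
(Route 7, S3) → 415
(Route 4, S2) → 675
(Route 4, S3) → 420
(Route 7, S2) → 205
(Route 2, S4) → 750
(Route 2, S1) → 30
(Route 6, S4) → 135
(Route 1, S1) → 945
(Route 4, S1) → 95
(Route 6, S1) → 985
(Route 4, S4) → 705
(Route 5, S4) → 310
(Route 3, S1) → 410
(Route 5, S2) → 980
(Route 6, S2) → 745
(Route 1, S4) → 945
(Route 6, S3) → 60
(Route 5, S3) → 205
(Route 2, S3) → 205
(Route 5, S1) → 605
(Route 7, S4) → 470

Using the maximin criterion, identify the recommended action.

Route 1

Row minima: Route 1=480, Route 2=30, Route 3=410, Route 4=95, Route 5=205, Route 6=60, Route 7=205
Best worst-case = 480 → Route 1.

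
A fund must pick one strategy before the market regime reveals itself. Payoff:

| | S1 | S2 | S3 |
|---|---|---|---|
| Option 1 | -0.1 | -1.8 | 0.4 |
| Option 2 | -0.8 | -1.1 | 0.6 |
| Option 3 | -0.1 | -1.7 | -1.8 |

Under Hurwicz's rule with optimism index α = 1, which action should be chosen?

Option 1: 1·0.4 + 0·(-1.8) = 0.4
Option 2: 1·0.6 + 0·(-1.1) = 0.6
Option 3: 1·(-0.1) + 0·(-1.8) = -0.1
Highest Hurwicz score = 0.6 → Option 2.

Option 2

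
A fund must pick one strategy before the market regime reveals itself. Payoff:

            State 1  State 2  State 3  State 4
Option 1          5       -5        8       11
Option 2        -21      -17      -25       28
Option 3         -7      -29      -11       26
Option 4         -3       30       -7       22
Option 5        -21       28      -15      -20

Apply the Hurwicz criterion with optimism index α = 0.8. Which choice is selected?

Option 4

Option 1: 0.8·11 + 0.2·(-5) = 7.8
Option 2: 0.8·28 + 0.2·(-25) = 17.4
Option 3: 0.8·26 + 0.2·(-29) = 15
Option 4: 0.8·30 + 0.2·(-7) = 22.6
Option 5: 0.8·28 + 0.2·(-21) = 18.2
Highest Hurwicz score = 22.6 → Option 4.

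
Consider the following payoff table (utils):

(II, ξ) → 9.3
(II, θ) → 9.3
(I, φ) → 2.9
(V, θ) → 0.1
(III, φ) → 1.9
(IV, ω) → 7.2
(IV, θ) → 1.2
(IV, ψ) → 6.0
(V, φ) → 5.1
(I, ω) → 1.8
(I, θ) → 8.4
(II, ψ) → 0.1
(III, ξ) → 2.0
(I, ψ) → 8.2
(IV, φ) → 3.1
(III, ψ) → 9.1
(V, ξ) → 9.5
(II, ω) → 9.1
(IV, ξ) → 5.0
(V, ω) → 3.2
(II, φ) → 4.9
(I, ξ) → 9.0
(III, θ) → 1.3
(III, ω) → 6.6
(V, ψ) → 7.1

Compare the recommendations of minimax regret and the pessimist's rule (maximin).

Column bests: θ=9.3, φ=5.1, ψ=9.1, ω=9.1, ξ=9.5.
I regrets: 0.9, 2.2, 0.9, 7.3, 0.5 → max 7.3
II regrets: 0.0, 0.2, 9.0, 0.0, 0.2 → max 9.0
III regrets: 8.0, 3.2, 0.0, 2.5, 7.5 → max 8.0
IV regrets: 8.1, 2.0, 3.1, 1.9, 4.5 → max 8.1
V regrets: 9.2, 0.0, 2.0, 5.9, 0.0 → max 9.2
Smallest max regret = 7.3 → I.
Row minima: I=1.8, II=0.1, III=1.3, IV=1.2, V=0.1
Best worst-case = 1.8 → I.

minimax regret → I; maximin → I (agree)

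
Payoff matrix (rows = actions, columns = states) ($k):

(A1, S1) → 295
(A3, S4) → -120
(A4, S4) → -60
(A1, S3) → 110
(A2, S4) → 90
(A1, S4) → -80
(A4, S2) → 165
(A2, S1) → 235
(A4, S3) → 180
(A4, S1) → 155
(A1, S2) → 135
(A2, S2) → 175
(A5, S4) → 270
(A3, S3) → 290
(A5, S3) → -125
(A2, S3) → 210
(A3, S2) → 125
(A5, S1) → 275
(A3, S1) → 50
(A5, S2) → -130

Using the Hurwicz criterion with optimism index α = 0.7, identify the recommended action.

A1: 0.7·295 + 0.3·(-80) = 182.5
A2: 0.7·235 + 0.3·90 = 191.5
A3: 0.7·290 + 0.3·(-120) = 167
A4: 0.7·180 + 0.3·(-60) = 108
A5: 0.7·275 + 0.3·(-130) = 153.5
Highest Hurwicz score = 191.5 → A2.

A2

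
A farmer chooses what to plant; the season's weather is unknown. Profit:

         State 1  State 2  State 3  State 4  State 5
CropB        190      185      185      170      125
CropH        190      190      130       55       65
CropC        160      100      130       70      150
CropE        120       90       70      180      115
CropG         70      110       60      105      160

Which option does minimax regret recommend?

CropB

Column bests: State 1=190, State 2=190, State 3=185, State 4=180, State 5=160.
CropB regrets: 0, 5, 0, 10, 35 → max 35
CropH regrets: 0, 0, 55, 125, 95 → max 125
CropC regrets: 30, 90, 55, 110, 10 → max 110
CropE regrets: 70, 100, 115, 0, 45 → max 115
CropG regrets: 120, 80, 125, 75, 0 → max 125
Smallest max regret = 35 → CropB.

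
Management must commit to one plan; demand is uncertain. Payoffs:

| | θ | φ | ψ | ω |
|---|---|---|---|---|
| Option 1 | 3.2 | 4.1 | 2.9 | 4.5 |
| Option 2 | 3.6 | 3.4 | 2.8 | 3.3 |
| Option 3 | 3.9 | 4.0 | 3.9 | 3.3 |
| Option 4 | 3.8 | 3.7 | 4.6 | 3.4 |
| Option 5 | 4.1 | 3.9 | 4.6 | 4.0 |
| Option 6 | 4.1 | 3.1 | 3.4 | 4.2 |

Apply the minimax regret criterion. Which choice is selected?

Option 5

Column bests: θ=4.1, φ=4.1, ψ=4.6, ω=4.5.
Option 1 regrets: 0.9, 0.0, 1.7, 0.0 → max 1.7
Option 2 regrets: 0.5, 0.7, 1.8, 1.2 → max 1.8
Option 3 regrets: 0.2, 0.1, 0.7, 1.2 → max 1.2
Option 4 regrets: 0.3, 0.4, 0.0, 1.1 → max 1.1
Option 5 regrets: 0.0, 0.2, 0.0, 0.5 → max 0.5
Option 6 regrets: 0.0, 1.0, 1.2, 0.3 → max 1.2
Smallest max regret = 0.5 → Option 5.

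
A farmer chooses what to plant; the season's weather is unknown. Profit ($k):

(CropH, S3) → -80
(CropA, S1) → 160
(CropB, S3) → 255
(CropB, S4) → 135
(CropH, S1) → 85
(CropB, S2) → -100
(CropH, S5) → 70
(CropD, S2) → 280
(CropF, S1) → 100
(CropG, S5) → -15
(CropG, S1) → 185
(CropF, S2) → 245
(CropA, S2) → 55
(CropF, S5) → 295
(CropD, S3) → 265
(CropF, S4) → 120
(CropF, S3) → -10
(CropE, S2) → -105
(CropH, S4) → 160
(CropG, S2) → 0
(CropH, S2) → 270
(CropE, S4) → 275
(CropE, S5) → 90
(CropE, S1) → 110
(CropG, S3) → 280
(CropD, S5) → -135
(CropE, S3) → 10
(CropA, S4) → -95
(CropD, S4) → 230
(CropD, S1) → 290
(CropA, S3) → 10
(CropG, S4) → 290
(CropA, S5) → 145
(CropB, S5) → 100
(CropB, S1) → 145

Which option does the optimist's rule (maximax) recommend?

Row maxima: CropD=290, CropA=160, CropB=255, CropG=290, CropF=295, CropH=270, CropE=275
Best best-case = 295 → CropF.

CropF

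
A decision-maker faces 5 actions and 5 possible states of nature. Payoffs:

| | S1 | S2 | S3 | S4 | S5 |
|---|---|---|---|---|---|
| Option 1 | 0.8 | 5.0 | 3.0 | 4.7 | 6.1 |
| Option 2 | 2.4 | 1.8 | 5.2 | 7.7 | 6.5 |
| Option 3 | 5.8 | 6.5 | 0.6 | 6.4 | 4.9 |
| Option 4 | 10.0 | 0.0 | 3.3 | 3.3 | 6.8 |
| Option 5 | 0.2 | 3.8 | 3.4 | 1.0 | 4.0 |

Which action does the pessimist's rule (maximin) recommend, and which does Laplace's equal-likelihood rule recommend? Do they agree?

maximin → Option 2; laplace → Option 3 (disagree)

Row minima: Option 1=0.8, Option 2=1.8, Option 3=0.6, Option 4=0.0, Option 5=0.2
Best worst-case = 1.8 → Option 2.
Row averages: Option 1=3.92, Option 2=4.72, Option 3=4.84, Option 4=4.68, Option 5=2.48
Highest average = 4.84 → Option 3.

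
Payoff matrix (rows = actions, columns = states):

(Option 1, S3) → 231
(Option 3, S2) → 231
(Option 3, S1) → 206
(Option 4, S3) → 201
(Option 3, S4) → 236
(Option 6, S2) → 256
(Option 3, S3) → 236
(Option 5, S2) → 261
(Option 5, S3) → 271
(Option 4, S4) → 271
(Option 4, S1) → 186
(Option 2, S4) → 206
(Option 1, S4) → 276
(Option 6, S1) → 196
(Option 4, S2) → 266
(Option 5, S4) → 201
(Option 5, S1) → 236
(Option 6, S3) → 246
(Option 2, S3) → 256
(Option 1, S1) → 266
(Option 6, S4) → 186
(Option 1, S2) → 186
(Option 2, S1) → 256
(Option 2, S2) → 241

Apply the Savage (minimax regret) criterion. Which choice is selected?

Option 3

Column bests: S1=266, S2=266, S3=271, S4=276.
Option 1 regrets: 0, 80, 40, 0 → max 80
Option 2 regrets: 10, 25, 15, 70 → max 70
Option 3 regrets: 60, 35, 35, 40 → max 60
Option 4 regrets: 80, 0, 70, 5 → max 80
Option 5 regrets: 30, 5, 0, 75 → max 75
Option 6 regrets: 70, 10, 25, 90 → max 90
Smallest max regret = 60 → Option 3.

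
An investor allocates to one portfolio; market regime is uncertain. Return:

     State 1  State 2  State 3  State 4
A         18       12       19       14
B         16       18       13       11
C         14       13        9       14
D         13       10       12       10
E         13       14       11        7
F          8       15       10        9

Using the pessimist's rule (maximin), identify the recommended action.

A

Row minima: A=12, B=11, C=9, D=10, E=7, F=8
Best worst-case = 12 → A.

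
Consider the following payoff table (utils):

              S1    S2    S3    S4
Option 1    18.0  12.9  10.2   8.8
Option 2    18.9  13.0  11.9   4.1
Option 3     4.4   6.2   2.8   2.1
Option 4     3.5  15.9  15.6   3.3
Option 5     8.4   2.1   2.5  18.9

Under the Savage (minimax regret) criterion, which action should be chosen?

Column bests: S1=18.9, S2=15.9, S3=15.6, S4=18.9.
Option 1 regrets: 0.9, 3.0, 5.4, 10.1 → max 10.1
Option 2 regrets: 0.0, 2.9, 3.7, 14.8 → max 14.8
Option 3 regrets: 14.5, 9.7, 12.8, 16.8 → max 16.8
Option 4 regrets: 15.4, 0.0, 0.0, 15.6 → max 15.6
Option 5 regrets: 10.5, 13.8, 13.1, 0.0 → max 13.8
Smallest max regret = 10.1 → Option 1.

Option 1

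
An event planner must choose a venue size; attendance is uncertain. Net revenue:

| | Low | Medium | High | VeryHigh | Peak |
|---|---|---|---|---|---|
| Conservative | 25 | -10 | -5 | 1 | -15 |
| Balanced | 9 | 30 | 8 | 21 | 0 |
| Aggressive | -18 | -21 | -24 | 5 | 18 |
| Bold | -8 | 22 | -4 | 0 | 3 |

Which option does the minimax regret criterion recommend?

Column bests: Low=25, Medium=30, High=8, VeryHigh=21, Peak=18.
Conservative regrets: 0, 40, 13, 20, 33 → max 40
Balanced regrets: 16, 0, 0, 0, 18 → max 18
Aggressive regrets: 43, 51, 32, 16, 0 → max 51
Bold regrets: 33, 8, 12, 21, 15 → max 33
Smallest max regret = 18 → Balanced.

Balanced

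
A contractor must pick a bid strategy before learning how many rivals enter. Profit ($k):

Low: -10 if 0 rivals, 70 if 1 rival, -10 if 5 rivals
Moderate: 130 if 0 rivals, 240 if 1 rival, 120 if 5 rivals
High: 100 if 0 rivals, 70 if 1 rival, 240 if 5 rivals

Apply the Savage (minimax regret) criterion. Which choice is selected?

Column bests: 0 rivals=130, 1 rival=240, 5 rivals=240.
Low regrets: 140, 170, 250 → max 250
Moderate regrets: 0, 0, 120 → max 120
High regrets: 30, 170, 0 → max 170
Smallest max regret = 120 → Moderate.

Moderate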